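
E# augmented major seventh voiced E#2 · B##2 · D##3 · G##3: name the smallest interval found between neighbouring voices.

minor 3rd

Adjacent intervals: E#2→B##2 = augmented fifth; B##2→D##3 = minor third; D##3→G##3 = perfect fourth.
The smallest is B##2 to D##3, a minor third (3 semitones).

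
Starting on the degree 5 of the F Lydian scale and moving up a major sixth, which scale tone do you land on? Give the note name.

A

The scale is F G A B C D E.
The degree 5 is C; a major sixth above that is A — scale degree 3.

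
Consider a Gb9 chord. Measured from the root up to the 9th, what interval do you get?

major ninth

Spelling the chord: Gb-Bb-Db-Fb-Ab.
Root = Gb; 9th = Ab.
Counting 9 letters and 14 half steps from Gb gives a major ninth.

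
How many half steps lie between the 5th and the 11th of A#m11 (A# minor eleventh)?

Spelling the chord: A#, C#, E#, G#, B#, D#.
E# to D# is a minor seventh: 10 semitones.

10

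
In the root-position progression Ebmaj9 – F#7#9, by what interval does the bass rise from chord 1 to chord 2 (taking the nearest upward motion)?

The roots are Eb and F#.
From Eb to F#: 3 semitones over a second = augmented.

augmented second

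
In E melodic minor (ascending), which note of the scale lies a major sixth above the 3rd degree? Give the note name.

The scale is E F# G A B C# D#.
The 3rd degree is G; a major sixth above that is E — scale degree 1.

E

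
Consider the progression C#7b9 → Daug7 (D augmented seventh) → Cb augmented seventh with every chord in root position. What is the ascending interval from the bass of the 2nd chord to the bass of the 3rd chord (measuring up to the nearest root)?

diminished 7th

The roots are D and Cb.
D up to Cb is 9 semitones, a whole step narrower than a major seventh, so the interval is diminished.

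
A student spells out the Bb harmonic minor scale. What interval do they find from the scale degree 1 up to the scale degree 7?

Bb harmonic minor: Bb C Db Eb F Gb A.
So we need the interval from Bb up to A.
Bb up to A spans 7 letter names and 11 semitones — a major seventh.

M7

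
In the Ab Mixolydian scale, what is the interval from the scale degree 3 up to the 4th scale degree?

The scale runs Ab Bb C Db Eb F Gb.
The scale degree 3 is C and the 4th degree is Db.
From C to Db: 1 semitone over a second = minor.

minor 2nd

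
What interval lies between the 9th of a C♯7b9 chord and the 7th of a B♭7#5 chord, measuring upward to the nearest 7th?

diminished 5th

C♯7b9 has D as its 9th, and B♭7#5 has A♭ as its 7th.
D up to A♭ is 6 semitones, a half step narrower than a perfect fifth, so the interval is diminished.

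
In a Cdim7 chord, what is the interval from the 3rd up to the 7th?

The chord tones of C diminished seventh are C, E♭, G♭, B𝄫.
That puts E♭ below B𝄫.
E♭ up to B𝄫 is 6 semitones, a half step narrower than a perfect fifth, so the interval is diminished.

diminished 5th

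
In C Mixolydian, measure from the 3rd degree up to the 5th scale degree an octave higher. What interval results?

minor tenth

C mixolydian: C D E F G A B♭.
That puts E below G.
From E to G: 15 semitones over a tenth = minor.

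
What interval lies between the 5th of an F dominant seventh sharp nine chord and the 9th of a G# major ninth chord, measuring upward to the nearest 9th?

augmented sixth

The 5th of F dominant seventh sharp nine is C; the 9th of G# major ninth is A#.
From C to A#: 10 semitones over a sixth = augmented.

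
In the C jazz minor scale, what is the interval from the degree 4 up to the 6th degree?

The scale runs C D Eb F G A B.
Degree 4 = F; 6th degree = A.
Counting 3 letters and 4 half steps from F gives a major third.

major third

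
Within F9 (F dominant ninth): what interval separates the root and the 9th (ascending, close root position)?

F dominant ninth: F–A–C–Eb–G.
So we need the interval from F up to G.
From F to G is 14 semitones, exactly the major ninth.

major ninth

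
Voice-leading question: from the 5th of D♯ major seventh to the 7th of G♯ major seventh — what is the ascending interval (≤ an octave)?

The 5th of D♯ major seventh is A♯; the 7th of G♯ major seventh is F𝄪.
Counting 6 letters and 9 half steps from A♯ gives a major sixth.

major sixth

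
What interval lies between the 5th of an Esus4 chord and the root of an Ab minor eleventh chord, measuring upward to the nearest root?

Esus4 has B as its 5th, and Ab minor eleventh has Ab as its root.
From B to Ab: 9 semitones over a seventh = diminished.

d7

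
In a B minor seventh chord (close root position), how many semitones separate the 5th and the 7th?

3

The chord tones of Bm7 (B minor seventh) are B-D-F#-A.
F# to A is a minor third: 3 semitones.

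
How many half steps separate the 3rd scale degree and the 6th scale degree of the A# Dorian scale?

The scale is A# B# C# D# E# F## G#.
C# up to F## is an augmented fourth — 6 semitones.

6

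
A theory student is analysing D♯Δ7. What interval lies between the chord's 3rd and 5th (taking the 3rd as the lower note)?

minor 3rd

Spelling the chord: D♯ F𝄪 A♯ C𝄪.
The 3rd is F𝄪 and the 5th is A♯.
From F𝄪 to A♯: 3 semitones over a third = minor.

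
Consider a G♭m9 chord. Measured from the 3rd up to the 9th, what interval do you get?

Spelling the chord: G♭ B𝄫 D♭ F♭ A♭.
3rd = B𝄫; 9th = A♭.
Counting 7 letters and 11 half steps from B𝄫 gives a major seventh.

major seventh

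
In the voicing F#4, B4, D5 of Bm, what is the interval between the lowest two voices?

perfect 4th

Those voices are F#4 and B4.
Counting 4 letters and 5 half steps from F# gives a perfect fourth.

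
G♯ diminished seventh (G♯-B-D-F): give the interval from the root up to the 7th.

diminished seventh

The root is G♯ and the 7th is F.
G♯ up to F is 9 semitones, a whole step narrower than a major seventh, so the interval is diminished.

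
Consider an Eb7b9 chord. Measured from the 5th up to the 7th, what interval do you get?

Eb7b9: Eb G Bb Db Fb.
5th = Bb; 7th = Db.
Bb up to Db is 3 semitones, a half step narrower than a major third, so the interval is minor.

minor third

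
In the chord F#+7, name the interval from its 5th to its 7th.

diminished third

F#+7: F#–A#–C##–E.
So we need the interval from C## up to E.
C## up to E is 2 semitones, a whole step narrower than a major third, so the interval is diminished.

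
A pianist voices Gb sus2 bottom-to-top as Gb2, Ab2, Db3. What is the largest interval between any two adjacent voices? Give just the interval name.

perfect fourth

Adjacent intervals: Gb2→Ab2 = major second; Ab2→Db3 = perfect fourth.
The largest is Ab2 to Db3, a perfect fourth (5 semitones).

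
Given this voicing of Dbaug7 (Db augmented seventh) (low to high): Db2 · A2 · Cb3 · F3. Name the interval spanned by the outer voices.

The outer voices are Db2 and F3.
Db up to F spans 10 letter names and 16 semitones — a major tenth.

major 10th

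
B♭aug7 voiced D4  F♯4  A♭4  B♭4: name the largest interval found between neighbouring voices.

major third

Adjacent intervals: D4→F♯4 = major third; F♯4→A♭4 = diminished third; A♭4→B♭4 = major second.
The largest is D4 to F♯4, a major third (4 semitones).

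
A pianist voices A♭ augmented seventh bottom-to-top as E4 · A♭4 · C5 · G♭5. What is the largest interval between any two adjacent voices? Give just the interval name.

Adjacent intervals: E4→A♭4 = diminished fourth; A♭4→C5 = major third; C5→G♭5 = diminished fifth.
The largest is C5 to G♭5, a diminished fifth (6 semitones).

d5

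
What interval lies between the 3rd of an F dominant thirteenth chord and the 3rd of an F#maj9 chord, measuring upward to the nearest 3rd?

augmented unison

The 3rd of F dominant thirteenth is A; the 3rd of F#maj9 is A#.
From A to A#: 1 semitone over a unison = augmented.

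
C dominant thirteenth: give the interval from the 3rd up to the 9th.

C13 is spelled C, E, G, Bb, D, A.
That puts E below D.
From E to D: 10 semitones over a seventh = minor.

m7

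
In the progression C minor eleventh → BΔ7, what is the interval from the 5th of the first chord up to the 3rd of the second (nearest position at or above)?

The 5th of C minor eleventh is G; the 3rd of BΔ7 is D#.
From G to D#: 8 semitones over a fifth = augmented.

augmented 5th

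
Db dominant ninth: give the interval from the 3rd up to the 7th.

Spelling the chord: Db, F, Ab, Cb, Eb.
3rd = F; 7th = Cb.
5 letter names make it a fifth; at 6 semitones (a half step narrower than perfect) the quality is diminished.

diminished fifth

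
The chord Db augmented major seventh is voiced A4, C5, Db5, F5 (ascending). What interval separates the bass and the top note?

The outer voices are A4 and F5.
A up to F is 8 semitones, a half step narrower than a major sixth, so the interval is minor.

minor sixth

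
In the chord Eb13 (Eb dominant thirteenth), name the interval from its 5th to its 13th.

major ninth

Eb13 (Eb dominant thirteenth): Eb-G-Bb-Db-F-C.
That puts Bb below C.
From Bb to C is 14 semitones, exactly the major ninth.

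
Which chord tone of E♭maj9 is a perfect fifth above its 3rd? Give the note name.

D

E♭ major ninth is spelled E♭-G-B♭-D-F.
The 3rd is G. A perfect fifth above G is D.
D is the chord's 7th.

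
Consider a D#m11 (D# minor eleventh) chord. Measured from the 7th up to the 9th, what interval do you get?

D#m11 is spelled D#-F#-A#-C#-E#-G#.
The 7th is C# and the 9th is E#.
Counting 3 letters and 4 half steps from C# gives a major third.

major 3rd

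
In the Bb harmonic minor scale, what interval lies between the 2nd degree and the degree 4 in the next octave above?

m10

Spelling the Bb harmonic minor scale: Bb C Db Eb F Gb A.
So we need the interval from C up to Eb.
From C to Eb: 15 semitones over a tenth = minor.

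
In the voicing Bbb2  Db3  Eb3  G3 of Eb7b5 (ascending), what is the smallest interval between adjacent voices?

Adjacent intervals: Bbb2→Db3 = major third; Db3→Eb3 = major second; Eb3→G3 = major third.
The smallest is Db3 to Eb3, a major second (2 semitones).

major second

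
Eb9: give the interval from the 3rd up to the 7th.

diminished 5th

Spelling the chord: Eb–G–Bb–Db–F.
The 3rd is G and the 7th is Db.
From G to Db: 6 semitones over a fifth = diminished.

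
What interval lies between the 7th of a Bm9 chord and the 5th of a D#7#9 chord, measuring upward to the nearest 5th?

The 7th of Bm9 is A; the 5th of D#7#9 is A#.
1 letter names make it a unison; at 1 semitone (a half step wider than perfect) the quality is augmented.

augmented unison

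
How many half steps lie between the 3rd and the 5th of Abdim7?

3

Ab°7 is spelled Ab–Cb–Ebb–Gbb.
Cb to Ebb is a minor third: 3 semitones.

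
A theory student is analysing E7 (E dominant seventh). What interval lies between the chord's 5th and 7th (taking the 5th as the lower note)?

minor third

The chord tones of E dominant seventh are E G# B D.
That puts B below D.
3 letter names make it a third; at 3 semitones (a half step narrower than major) the quality is minor.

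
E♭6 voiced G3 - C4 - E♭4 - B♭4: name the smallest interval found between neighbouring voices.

Adjacent intervals: G3→C4 = perfect fourth; C4→E♭4 = minor third; E♭4→B♭4 = perfect fifth.
The smallest is C4 to E♭4, a minor third (3 semitones).

minor third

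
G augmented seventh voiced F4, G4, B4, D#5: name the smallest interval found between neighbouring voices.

Adjacent intervals: F4→G4 = major second; G4→B4 = major third; B4→D#5 = major third.
The smallest is F4 to G4, a major second (2 semitones).

major second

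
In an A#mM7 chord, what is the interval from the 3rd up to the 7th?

augmented fifth

Spelling the chord: A#–C#–E#–G##.
3rd = C#; 7th = G##.
C# up to G## is 8 semitones, a half step wider than a perfect fifth, so the interval is augmented.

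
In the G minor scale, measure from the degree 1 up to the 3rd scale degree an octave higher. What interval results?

minor tenth

Spelling the G minor scale: G A Bb C D Eb F.
That puts G below Bb.
G up to Bb is 15 semitones, a half step narrower than a major tenth, so the interval is minor.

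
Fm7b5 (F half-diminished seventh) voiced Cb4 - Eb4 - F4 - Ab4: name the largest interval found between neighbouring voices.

Adjacent intervals: Cb4→Eb4 = major third; Eb4→F4 = major second; F4→Ab4 = minor third.
The largest is Cb4 to Eb4, a major third (4 semitones).

major third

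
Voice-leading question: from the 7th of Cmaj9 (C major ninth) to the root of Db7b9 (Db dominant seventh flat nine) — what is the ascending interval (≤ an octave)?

Cmaj9 (C major ninth) has B as its 7th, and Db7b9 (Db dominant seventh flat nine) has Db as its root.
3 letter names make it a third; at 2 semitones (a whole step narrower than major) the quality is diminished.

diminished third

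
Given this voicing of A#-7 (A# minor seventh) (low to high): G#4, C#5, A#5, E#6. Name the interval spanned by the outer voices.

The outer voices are G#4 and E#6.
From G# to E# is 21 semitones, exactly the major thirteenth.

M13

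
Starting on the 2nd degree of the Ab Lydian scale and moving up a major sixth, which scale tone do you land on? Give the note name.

G

The scale is Ab Bb C D Eb F G.
The 2nd degree is Bb; a major sixth above that is G — scale degree 7.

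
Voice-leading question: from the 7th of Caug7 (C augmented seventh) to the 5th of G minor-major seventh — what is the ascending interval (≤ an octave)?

major 3rd

The 7th of Caug7 (C augmented seventh) is Bb; the 5th of G minor-major seventh is D.
Bb up to D spans 3 letter names and 4 semitones — a major third.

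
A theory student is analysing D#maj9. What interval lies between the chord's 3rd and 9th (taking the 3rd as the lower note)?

minor seventh

Spelling the chord: D#, F##, A#, C##, E#.
The 3rd is F## and the 9th is E#.
7 letter names make it a seventh; at 10 semitones (a half step narrower than major) the quality is minor.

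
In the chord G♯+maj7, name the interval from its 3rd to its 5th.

major third

G♯ augmented major seventh: G♯–B♯–D𝄪–F𝄪.
3rd = B♯; 5th = D𝄪.
From B♯ to D𝄪 is 4 semitones, exactly the major third.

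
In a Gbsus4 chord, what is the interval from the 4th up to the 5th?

Gbsus4 (Gb sus4): Gb–Cb–Db.
That puts Cb below Db.
From Cb to Db is 2 semitones, exactly the major second.

major second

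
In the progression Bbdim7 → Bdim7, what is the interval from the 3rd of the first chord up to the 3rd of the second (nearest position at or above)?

Bbdim7 has Db as its 3rd, and Bdim7 has D as its 3rd.
1 letter names make it a unison; at 1 semitone (a half step wider than perfect) the quality is augmented.

augmented unison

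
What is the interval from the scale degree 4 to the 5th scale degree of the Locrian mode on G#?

G# locrian: G# A B C# D E F#.
That puts C# below D.
2 letter names make it a second; at 1 semitone (a half step narrower than major) the quality is minor.

m2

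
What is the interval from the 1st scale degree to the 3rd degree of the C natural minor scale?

minor third

The scale runs C D Eb F G Ab Bb.
That puts C below Eb.
3 letter names make it a third; at 3 semitones (a half step narrower than major) the quality is minor.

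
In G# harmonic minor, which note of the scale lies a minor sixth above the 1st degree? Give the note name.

E

The scale is G# A# B C# D# E F##.
The 1st degree is G#; a minor sixth above that is E — scale degree 6.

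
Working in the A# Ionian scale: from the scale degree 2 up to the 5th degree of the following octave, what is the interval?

Spelling the A# Ionian scale: A# B# C## D# E# F## G##.
The scale degree 2 is B# and the 5th scale degree (up an octave) is E#.
Counting 11 letters and 17 half steps from B# gives a perfect eleventh.

perfect eleventh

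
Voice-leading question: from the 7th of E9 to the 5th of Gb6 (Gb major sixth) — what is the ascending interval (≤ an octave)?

E9 has D as its 7th, and Gb6 (Gb major sixth) has Db as its 5th.
D up to Db is 11 semitones, a half step narrower than a perfect octave, so the interval is diminished.

diminished octave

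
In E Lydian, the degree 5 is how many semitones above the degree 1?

7

The scale is E F# G# A# B C# D#.
E up to B is a perfect fifth — 7 semitones.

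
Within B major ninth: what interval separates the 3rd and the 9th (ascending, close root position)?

The chord tones of Bmaj9 (B major ninth) are B-D#-F#-A#-C#.
So we need the interval from D# up to C#.
7 letter names make it a seventh; at 10 semitones (a half step narrower than major) the quality is minor.

minor seventh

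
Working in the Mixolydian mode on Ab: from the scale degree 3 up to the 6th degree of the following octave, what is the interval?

perfect 11th

Spelling the Mixolydian mode on Ab: Ab Bb C Db Eb F Gb.
That puts C below F.
Counting 11 letters and 17 half steps from C gives a perfect eleventh.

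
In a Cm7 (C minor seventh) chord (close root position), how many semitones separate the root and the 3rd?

C-7 is spelled C–Eb–G–Bb.
C to Eb is a minor third: 3 semitones.

3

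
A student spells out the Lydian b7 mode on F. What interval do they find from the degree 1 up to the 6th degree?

major sixth

The scale runs F G A B C D Eb.
Degree 1 = F; 6th scale degree = D.
From F to D is 9 semitones, exactly the major sixth.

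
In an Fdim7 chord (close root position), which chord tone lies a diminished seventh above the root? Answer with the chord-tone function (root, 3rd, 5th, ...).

The chord tones of F diminished seventh are F Ab Cb Ebb.
The root is F. A diminished seventh above F is Ebb.
Ebb is the chord's 7th.

7th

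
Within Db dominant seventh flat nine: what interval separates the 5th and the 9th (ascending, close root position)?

diminished fifth

Db7b9 is spelled Db F Ab Cb Ebb.
That puts Ab below Ebb.
Ab up to Ebb is 6 semitones, a half step narrower than a perfect fifth, so the interval is diminished.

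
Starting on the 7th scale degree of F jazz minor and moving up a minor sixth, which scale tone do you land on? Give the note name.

C

The scale is F G Ab Bb C D E.
The 7th scale degree is E; a minor sixth above that is C — scale degree 5.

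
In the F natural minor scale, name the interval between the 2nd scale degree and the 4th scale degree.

minor 3rd

The scale runs F G Ab Bb C Db Eb.
The 2nd scale degree is G and the scale degree 4 is Bb.
From G to Bb: 3 semitones over a third = minor.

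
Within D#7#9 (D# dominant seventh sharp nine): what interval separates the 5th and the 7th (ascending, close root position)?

minor third

Spelling the chord: D#, F##, A#, C#, E##.
So we need the interval from A# up to C#.
3 letter names make it a third; at 3 semitones (a half step narrower than major) the quality is minor.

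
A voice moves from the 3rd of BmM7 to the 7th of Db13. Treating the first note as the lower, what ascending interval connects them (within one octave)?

BmM7 has D as its 3rd, and Db13 has Cb as its 7th.
7 letter names make it a seventh; at 9 semitones (a whole step narrower than major) the quality is diminished.

diminished seventh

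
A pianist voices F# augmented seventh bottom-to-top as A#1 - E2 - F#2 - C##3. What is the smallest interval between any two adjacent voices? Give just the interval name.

Adjacent intervals: A#1→E2 = diminished fifth; E2→F#2 = major second; F#2→C##3 = augmented fifth.
The smallest is E2 to F#2, a major second (2 semitones).

major second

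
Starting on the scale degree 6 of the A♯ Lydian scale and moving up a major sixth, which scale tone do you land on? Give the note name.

The scale is A♯ B♯ C𝄪 D𝄪 E♯ F𝄪 G𝄪.
The scale degree 6 is F𝄪; a major sixth above that is D𝄪 — scale degree 4.

D##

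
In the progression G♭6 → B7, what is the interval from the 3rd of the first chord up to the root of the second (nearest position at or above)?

G♭6 has B♭ as its 3rd, and B7 has B as its root.
B♭ up to B is 1 semitone, a half step wider than a perfect unison, so the interval is augmented.

augmented unison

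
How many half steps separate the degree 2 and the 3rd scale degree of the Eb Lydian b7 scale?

The scale is Eb F G A Bb C Db.
F up to G is a major second — 2 semitones.

2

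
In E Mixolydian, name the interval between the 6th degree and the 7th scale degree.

m2

Spelling E Mixolydian: E F# G# A B C# D.
So we need the interval from C# up to D.
C# up to D is 1 semitone, a half step narrower than a major second, so the interval is minor.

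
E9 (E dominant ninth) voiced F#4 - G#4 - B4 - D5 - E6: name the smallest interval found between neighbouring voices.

Adjacent intervals: F#4→G#4 = major second; G#4→B4 = minor third; B4→D5 = minor third; D5→E6 = major ninth.
The smallest is F#4 to G#4, a major second (2 semitones).

major second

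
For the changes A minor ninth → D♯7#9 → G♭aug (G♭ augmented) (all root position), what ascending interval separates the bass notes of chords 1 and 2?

augmented 4th

The roots are A and D♯.
From A to D♯: 6 semitones over a fourth = augmented.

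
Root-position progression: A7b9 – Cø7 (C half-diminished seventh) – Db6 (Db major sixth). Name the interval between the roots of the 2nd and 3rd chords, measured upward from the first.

minor second

The roots are C and Db.
C up to Db is 1 semitone, a half step narrower than a major second, so the interval is minor.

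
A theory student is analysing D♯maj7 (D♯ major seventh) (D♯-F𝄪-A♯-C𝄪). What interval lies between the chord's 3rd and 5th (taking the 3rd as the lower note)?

minor third

The 3rd is F𝄪 and the 5th is A♯.
3 letter names make it a third; at 3 semitones (a half step narrower than major) the quality is minor.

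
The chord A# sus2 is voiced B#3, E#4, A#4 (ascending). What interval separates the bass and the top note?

The outer voices are B#3 and A#4.
B# up to A# is 10 semitones, a half step narrower than a major seventh, so the interval is minor.

minor seventh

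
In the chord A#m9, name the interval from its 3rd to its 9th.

major seventh

Spelling the chord: A#–C#–E#–G#–B#.
That puts C# below B#.
C# up to B# spans 7 letter names and 11 semitones — a major seventh.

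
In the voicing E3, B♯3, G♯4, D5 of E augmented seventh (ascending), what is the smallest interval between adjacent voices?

Adjacent intervals: E3→B♯3 = augmented fifth; B♯3→G♯4 = minor sixth; G♯4→D5 = diminished fifth.
The smallest is G♯4 to D5, a diminished fifth (6 semitones).

d5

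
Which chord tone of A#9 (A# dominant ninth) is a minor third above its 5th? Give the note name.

The chord tones of A#9 (A# dominant ninth) are A#, C##, E#, G#, B#.
The 5th is E#. A minor third above E# is G#.
G# is the chord's 7th.

G#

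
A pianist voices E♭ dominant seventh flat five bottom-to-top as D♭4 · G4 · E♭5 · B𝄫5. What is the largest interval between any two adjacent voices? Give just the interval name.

Adjacent intervals: D♭4→G4 = augmented fourth; G4→E♭5 = minor sixth; E♭5→B𝄫5 = diminished fifth.
The largest is G4 to E♭5, a minor sixth (8 semitones).

minor 6th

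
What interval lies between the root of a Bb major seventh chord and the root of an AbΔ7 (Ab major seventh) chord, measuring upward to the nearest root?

Bb major seventh has Bb as its root, and AbΔ7 (Ab major seventh) has Ab as its root.
Bb up to Ab is 10 semitones, a half step narrower than a major seventh, so the interval is minor.

minor 7th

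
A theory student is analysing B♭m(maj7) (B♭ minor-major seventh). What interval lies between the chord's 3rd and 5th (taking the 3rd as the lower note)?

Spelling the chord: B♭ D♭ F A.
3rd = D♭; 5th = F.
D♭ up to F spans 3 letter names and 4 semitones — a major third.

M3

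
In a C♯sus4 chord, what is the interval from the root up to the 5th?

Spelling the chord: C♯-F♯-G♯.
So we need the interval from C♯ up to G♯.
From C♯ to G♯ is 7 semitones, exactly the perfect fifth.

perfect 5th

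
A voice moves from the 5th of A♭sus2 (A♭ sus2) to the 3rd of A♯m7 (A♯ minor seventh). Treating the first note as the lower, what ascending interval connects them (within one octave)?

augmented 6th

A♭sus2 (A♭ sus2) has E♭ as its 5th, and A♯m7 (A♯ minor seventh) has C♯ as its 3rd.
E♭ up to C♯ is 10 semitones, a half step wider than a major sixth, so the interval is augmented.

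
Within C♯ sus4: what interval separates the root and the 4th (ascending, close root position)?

Spelling the chord: C♯, F♯, G♯.
Root = C♯; 4th = F♯.
From C♯ to F♯ is 5 semitones, exactly the perfect fourth.

perfect fourth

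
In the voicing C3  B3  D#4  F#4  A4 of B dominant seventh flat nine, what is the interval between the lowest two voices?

Those voices are C3 and B3.
C up to B spans 7 letter names and 11 semitones — a major seventh.

major seventh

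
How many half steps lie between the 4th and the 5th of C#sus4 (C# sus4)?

The chord tones of C#sus4 are C# F# G#.
F# to G# is a major second: 2 semitones.

2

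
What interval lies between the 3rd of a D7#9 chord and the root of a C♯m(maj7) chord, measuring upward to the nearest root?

perfect fifth

The 3rd of D7#9 is F♯; the root of C♯m(maj7) is C♯.
Counting 5 letters and 7 half steps from F♯ gives a perfect fifth.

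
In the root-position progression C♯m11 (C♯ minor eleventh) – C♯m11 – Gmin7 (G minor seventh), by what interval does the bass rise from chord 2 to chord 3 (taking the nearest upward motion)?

d5

The roots are C♯ and G.
5 letter names make it a fifth; at 6 semitones (a half step narrower than perfect) the quality is diminished.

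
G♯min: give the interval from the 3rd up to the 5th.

major 3rd

Spelling the chord: G♯ B D♯.
That puts B below D♯.
Counting 3 letters and 4 half steps from B gives a major third.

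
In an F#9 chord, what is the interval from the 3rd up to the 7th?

The chord tones of F# dominant ninth are F#–A#–C#–E–G#.
That puts A# below E.
A# up to E is 6 semitones, a half step narrower than a perfect fifth, so the interval is diminished.
This 3–7 tritone is the characteristic tension at the heart of the dominant sound.

diminished fifth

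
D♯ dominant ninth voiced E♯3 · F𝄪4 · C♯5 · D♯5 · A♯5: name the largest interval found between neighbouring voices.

Adjacent intervals: E♯3→F𝄪4 = major ninth; F𝄪4→C♯5 = diminished fifth; C♯5→D♯5 = major second; D♯5→A♯5 = perfect fifth.
The largest is E♯3 to F𝄪4, a major ninth (14 semitones).

major ninth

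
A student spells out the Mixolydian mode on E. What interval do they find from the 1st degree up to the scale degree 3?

The scale runs E F# G# A B C# D.
So we need the interval from E up to G#.
From E to G# is 4 semitones, exactly the major third.

major 3rd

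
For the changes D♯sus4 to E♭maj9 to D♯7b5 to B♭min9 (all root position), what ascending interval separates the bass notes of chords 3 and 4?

The roots are D♯ and B♭.
From D♯ to B♭: 7 semitones over a sixth = diminished.

diminished sixth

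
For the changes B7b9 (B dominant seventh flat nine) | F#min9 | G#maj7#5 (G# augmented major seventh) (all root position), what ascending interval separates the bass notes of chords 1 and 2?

The roots are B and F#.
B up to F# spans 5 letter names and 7 semitones — a perfect fifth.

perfect fifth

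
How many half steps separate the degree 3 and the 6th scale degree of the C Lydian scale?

5

The scale is C D E F# G A B.
E up to A is a perfect fourth — 5 semitones.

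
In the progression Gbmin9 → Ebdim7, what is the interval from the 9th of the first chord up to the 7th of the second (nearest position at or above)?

The 9th of Gbmin9 is Ab; the 7th of Ebdim7 is Dbb.
4 letter names make it a fourth; at 4 semitones (a half step narrower than perfect) the quality is diminished.

diminished 4th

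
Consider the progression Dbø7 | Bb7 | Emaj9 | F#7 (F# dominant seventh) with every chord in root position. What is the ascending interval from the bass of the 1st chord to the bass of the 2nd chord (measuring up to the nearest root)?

major sixth

The roots are Db and Bb.
From Db to Bb is 9 semitones, exactly the major sixth.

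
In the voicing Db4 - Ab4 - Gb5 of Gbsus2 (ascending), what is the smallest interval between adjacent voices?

perfect fifth

Adjacent intervals: Db4→Ab4 = perfect fifth; Ab4→Gb5 = minor seventh.
The smallest is Db4 to Ab4, a perfect fifth (7 semitones).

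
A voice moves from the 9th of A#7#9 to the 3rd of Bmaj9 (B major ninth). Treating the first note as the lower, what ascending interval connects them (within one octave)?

The 9th of A#7#9 is B##; the 3rd of Bmaj9 (B major ninth) is D#.
From B## to D#: 2 semitones over a third = diminished.

d3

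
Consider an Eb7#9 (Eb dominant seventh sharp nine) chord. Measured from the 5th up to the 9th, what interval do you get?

The chord tones of Eb7#9 are Eb G Bb Db F#.
That puts Bb below F#.
Bb up to F# is 8 semitones, a half step wider than a perfect fifth, so the interval is augmented.

augmented 5th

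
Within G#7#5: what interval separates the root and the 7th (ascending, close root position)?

G#7#5 (G# augmented seventh) is spelled G#, B#, D##, F#.
So we need the interval from G# up to F#.
From G# to F#: 10 semitones over a seventh = minor.

minor 7th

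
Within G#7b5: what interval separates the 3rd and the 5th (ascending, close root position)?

G#7b5 is spelled G#–B#–D–F#.
That puts B# below D.
3 letter names make it a third; at 2 semitones (a whole step narrower than major) the quality is diminished.

diminished third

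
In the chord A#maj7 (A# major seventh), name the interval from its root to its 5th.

The chord tones of A#maj7 (A# major seventh) are A#–C##–E#–G##.
The root is A# and the 5th is E#.
From A# to E# is 7 semitones, exactly the perfect fifth.

P5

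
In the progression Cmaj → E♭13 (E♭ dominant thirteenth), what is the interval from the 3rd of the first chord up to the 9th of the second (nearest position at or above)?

minor 2nd

The 3rd of Cmaj is E; the 9th of E♭13 (E♭ dominant thirteenth) is F.
From E to F: 1 semitone over a second = minor.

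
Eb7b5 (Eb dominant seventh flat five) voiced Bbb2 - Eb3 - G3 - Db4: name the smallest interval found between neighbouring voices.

major 3rd

Adjacent intervals: Bbb2→Eb3 = augmented fourth; Eb3→G3 = major third; G3→Db4 = diminished fifth.
The smallest is Eb3 to G3, a major third (4 semitones).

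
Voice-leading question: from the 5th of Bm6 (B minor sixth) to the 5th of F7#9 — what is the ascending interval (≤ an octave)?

The 5th of Bm6 (B minor sixth) is F#; the 5th of F7#9 is C.
F# up to C is 6 semitones, a half step narrower than a perfect fifth, so the interval is diminished.

diminished fifth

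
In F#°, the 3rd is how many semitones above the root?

The chord tones of F#° are F#-A-C.
F# to A is a minor third: 3 semitones.

3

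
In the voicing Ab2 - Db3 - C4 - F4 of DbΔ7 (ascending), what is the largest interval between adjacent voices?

Adjacent intervals: Ab2→Db3 = perfect fourth; Db3→C4 = major seventh; C4→F4 = perfect fourth.
The largest is Db3 to C4, a major seventh (11 semitones).

major 7th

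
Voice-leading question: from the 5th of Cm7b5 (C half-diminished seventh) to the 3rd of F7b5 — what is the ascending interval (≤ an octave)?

A2

The 5th of Cm7b5 (C half-diminished seventh) is Gb; the 3rd of F7b5 is A.
From Gb to A: 3 semitones over a second = augmented.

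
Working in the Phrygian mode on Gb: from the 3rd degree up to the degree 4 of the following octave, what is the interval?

The scale runs Gb Abb Bbb Cb Db Ebb Fb.
That puts Bbb below Cb.
Counting 9 letters and 14 half steps from Bbb gives a major ninth.

major ninth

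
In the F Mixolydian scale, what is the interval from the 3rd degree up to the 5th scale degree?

Spelling the F Mixolydian scale: F G A Bb C D Eb.
The 3rd degree is A and the degree 5 is C.
3 letter names make it a third; at 3 semitones (a half step narrower than major) the quality is minor.

minor third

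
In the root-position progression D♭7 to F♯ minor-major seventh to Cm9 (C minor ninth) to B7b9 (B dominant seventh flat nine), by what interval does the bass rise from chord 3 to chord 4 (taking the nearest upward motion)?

The roots are C and B.
C up to B spans 7 letter names and 11 semitones — a major seventh.

M7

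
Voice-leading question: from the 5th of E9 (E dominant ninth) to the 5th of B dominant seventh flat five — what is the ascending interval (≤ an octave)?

diminished 5th

The 5th of E9 (E dominant ninth) is B; the 5th of B dominant seventh flat five is F.
5 letter names make it a fifth; at 6 semitones (a half step narrower than perfect) the quality is diminished.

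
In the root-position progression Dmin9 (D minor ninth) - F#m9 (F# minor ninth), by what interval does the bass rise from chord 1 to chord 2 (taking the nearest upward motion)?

The roots are D and F#.
D up to F# spans 3 letter names and 4 semitones — a major third.

major third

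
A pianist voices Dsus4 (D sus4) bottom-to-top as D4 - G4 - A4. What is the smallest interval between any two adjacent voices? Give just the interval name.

major second

Adjacent intervals: D4→G4 = perfect fourth; G4→A4 = major second.
The smallest is G4 to A4, a major second (2 semitones).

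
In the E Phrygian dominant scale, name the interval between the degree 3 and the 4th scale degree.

m2

The scale runs E F G# A B C D.
That puts G# below A.
2 letter names make it a second; at 1 semitone (a half step narrower than major) the quality is minor.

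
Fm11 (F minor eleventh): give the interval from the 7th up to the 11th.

The chord tones of F minor eleventh are F, Ab, C, Eb, G, Bb.
That puts Eb below Bb.
Eb up to Bb spans 5 letter names and 7 semitones — a perfect fifth.

perfect fifth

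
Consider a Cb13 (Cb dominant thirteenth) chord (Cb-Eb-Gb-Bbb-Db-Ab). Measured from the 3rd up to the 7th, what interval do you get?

diminished fifth

That puts Eb below Bbb.
5 letter names make it a fifth; at 6 semitones (a half step narrower than perfect) the quality is diminished.
That tritone between 3rd and 7th is what gives the dominant seventh its pull toward resolution.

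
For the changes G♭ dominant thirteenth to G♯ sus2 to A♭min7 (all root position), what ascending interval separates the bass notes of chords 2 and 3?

The roots are G♯ and A♭.
G♯ up to A♭ is 0 semitones, a whole step narrower than a major second, so the interval is diminished.

diminished second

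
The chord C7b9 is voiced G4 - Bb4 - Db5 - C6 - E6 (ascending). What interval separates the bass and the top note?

major thirteenth

The outer voices are G4 and E6.
G up to E spans 13 letter names and 21 semitones — a major thirteenth.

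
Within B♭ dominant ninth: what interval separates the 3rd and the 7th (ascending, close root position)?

Spelling the chord: B♭-D-F-A♭-C.
3rd = D; 7th = A♭.
From D to A♭: 6 semitones over a fifth = diminished.

d5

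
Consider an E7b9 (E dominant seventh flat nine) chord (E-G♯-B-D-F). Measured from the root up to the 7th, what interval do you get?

Root = E; 7th = D.
From E to D: 10 semitones over a seventh = minor.

minor seventh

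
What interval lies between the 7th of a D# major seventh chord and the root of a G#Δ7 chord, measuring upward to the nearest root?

The 7th of D# major seventh is C##; the root of G#Δ7 is G#.
C## up to G# is 6 semitones, a half step narrower than a perfect fifth, so the interval is diminished.

diminished fifth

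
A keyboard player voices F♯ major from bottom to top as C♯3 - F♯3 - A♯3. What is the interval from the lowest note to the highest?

major sixth

The outer voices are C♯3 and A♯3.
From C♯ to A♯ is 9 semitones, exactly the major sixth.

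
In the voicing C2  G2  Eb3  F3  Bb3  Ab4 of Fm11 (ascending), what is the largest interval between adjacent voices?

Adjacent intervals: C2→G2 = perfect fifth; G2→Eb3 = minor sixth; Eb3→F3 = major second; F3→Bb3 = perfect fourth; Bb3→Ab4 = minor seventh.
The largest is Bb3 to Ab4, a minor seventh (10 semitones).

m7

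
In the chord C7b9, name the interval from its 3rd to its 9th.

diminished seventh

C7b9: C-E-G-B♭-D♭.
That puts E below D♭.
E up to D♭ is 9 semitones, a whole step narrower than a major seventh, so the interval is diminished.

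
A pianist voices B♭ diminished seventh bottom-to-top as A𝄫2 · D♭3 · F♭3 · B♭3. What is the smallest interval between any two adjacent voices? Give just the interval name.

Adjacent intervals: A𝄫2→D♭3 = augmented fourth; D♭3→F♭3 = minor third; F♭3→B♭3 = augmented fourth.
The smallest is D♭3 to F♭3, a minor third (3 semitones).

minor 3rd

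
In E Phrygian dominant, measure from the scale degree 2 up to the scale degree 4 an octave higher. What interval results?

major tenth

Spelling E Phrygian dominant: E F G# A B C D.
That puts F below A.
Counting 10 letters and 16 half steps from F gives a major tenth.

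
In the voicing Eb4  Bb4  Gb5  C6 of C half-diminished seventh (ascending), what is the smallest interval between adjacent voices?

A4

Adjacent intervals: Eb4→Bb4 = perfect fifth; Bb4→Gb5 = minor sixth; Gb5→C6 = augmented fourth.
The smallest is Gb5 to C6, an augmented fourth (6 semitones).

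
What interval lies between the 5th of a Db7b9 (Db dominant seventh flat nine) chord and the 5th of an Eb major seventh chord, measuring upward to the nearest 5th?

major second

The 5th of Db7b9 (Db dominant seventh flat nine) is Ab; the 5th of Eb major seventh is Bb.
Counting 2 letters and 2 half steps from Ab gives a major second.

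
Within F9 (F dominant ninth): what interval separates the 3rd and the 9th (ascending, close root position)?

minor seventh

Spelling the chord: F A C Eb G.
3rd = A; 9th = G.
A up to G is 10 semitones, a half step narrower than a major seventh, so the interval is minor.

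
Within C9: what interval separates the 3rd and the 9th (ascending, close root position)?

minor seventh

The chord tones of C9 are C, E, G, Bb, D.
That puts E below D.
E up to D is 10 semitones, a half step narrower than a major seventh, so the interval is minor.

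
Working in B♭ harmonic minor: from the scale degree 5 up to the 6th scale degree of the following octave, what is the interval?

minor ninth

The scale runs B♭ C D♭ E♭ F G♭ A.
Scale degree 5 = F; degree 6 (up an octave) = G♭.
From F to G♭: 13 semitones over a ninth = minor.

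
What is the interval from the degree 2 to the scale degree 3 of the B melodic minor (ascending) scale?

Spelling the B melodic minor (ascending) scale: B C# D E F# G# A#.
That puts C# below D.
2 letter names make it a second; at 1 semitone (a half step narrower than major) the quality is minor.

minor second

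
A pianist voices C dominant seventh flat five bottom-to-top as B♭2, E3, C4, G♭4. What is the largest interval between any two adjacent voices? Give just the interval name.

minor 6th

Adjacent intervals: B♭2→E3 = augmented fourth; E3→C4 = minor sixth; C4→G♭4 = diminished fifth.
The largest is E3 to C4, a minor sixth (8 semitones).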